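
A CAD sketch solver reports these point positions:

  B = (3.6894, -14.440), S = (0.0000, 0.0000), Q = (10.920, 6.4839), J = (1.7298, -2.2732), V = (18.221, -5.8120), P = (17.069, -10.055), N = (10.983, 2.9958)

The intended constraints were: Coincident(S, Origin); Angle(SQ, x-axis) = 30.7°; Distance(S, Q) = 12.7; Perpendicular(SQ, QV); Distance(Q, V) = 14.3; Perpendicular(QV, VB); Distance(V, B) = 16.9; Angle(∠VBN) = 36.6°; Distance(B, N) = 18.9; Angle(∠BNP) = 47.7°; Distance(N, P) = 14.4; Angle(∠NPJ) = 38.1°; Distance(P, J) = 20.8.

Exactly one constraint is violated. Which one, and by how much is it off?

Distance(P, J) = 20.8 — off by 3.60.

S = (0.00, 0.00) ✓; SQ at 30.70° ✓; |SQ| = 12.70 ✓; ∠(SQ, QV) = 90.00° ✓; |QV| = 14.30 ✓; ∠(QV, VB) = 90.00° ✓; |VB| = 16.90 ✓; ∠VBN = 36.60° ✓; |BN| = 18.90 ✓; ∠BNP = 47.70° ✓; |NP| = 14.40 ✓; ∠NPJ = 38.10° ✓; |PJ| = 17.20 ✗.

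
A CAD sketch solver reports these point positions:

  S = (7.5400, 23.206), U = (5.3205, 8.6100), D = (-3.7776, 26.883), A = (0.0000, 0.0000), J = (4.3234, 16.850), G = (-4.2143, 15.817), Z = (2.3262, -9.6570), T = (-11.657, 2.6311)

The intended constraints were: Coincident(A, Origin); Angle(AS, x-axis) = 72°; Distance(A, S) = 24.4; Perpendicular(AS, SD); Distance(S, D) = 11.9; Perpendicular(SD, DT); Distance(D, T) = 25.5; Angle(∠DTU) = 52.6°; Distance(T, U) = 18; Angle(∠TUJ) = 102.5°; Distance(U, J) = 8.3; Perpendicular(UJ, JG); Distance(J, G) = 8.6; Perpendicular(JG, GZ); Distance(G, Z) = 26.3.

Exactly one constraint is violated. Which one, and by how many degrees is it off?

Perpendicular(JG, GZ) — off by 7.50°.

A = (0.00, 0.00) ✓; AS at 72.00° ✓; |AS| = 24.40 ✓; ∠(AS, SD) = 90.00° ✓; |SD| = 11.90 ✓; ∠(SD, DT) = 90.00° ✓; |DT| = 25.50 ✓; ∠DTU = 52.60° ✓; |TU| = 18.00 ✓; ∠TUJ = 102.5° ✓; |UJ| = 8.300 ✓; ∠(UJ, JG) = 90.00° ✓; |JG| = 8.600 ✓; ∠(JG, GZ) = 97.50° ✗; |GZ| = 26.30 ✓.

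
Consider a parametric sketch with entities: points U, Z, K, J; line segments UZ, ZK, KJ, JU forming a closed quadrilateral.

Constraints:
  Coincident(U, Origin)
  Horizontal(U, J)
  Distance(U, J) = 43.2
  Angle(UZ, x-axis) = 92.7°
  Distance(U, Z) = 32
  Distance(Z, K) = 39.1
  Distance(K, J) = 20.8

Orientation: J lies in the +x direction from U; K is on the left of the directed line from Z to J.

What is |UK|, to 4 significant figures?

40.41

Checks: |ZK| = 39.10 ✓; |KJ| = 20.80 ✓.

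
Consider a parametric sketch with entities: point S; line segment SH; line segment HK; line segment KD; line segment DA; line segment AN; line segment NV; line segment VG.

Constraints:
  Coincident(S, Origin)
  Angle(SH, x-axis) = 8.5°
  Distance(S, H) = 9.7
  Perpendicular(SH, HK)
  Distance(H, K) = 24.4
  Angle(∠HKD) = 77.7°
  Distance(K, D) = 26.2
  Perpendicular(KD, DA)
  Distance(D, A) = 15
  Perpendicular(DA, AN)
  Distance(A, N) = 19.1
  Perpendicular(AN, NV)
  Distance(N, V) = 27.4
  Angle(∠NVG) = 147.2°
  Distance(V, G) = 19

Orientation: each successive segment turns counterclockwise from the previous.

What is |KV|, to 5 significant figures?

14.289

S is at the origin; SH runs at 8.5° with length 9.7, so H = (9.5935, 1.4338). SH is perpendicular to HK, so HK runs at 98.500°; with |HK| = 24.4, K = (5.9869, 25.566). ∠HKD = 77.7° gives KD at -159.20° from the x-axis; with |KD| = 26.2, D = (-18.506, 16.262). KD is perpendicular to DA, so DA runs at -69.200°; with |DA| = 15.0, A = (-13.179, 2.2396). DA is perpendicular to AN, so AN runs at 20.800°; with |AN| = 19.1, N = (4.6762, 9.0221). AN ⟂ NV, so NV runs at 110.80°; with |NV| = 27.4, V = (-5.0537, 34.636). Then |KV| = |V − K| = 14.289.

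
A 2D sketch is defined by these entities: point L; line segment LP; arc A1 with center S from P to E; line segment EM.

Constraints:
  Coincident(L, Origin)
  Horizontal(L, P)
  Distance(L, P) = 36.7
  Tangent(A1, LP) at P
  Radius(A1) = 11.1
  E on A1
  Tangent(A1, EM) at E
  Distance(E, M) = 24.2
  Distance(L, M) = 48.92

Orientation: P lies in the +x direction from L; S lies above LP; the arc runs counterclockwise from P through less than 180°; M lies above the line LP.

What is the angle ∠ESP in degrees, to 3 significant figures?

125°

Checks: |SE| = 11.10 ✓; ∠(SE, EM) = 90.00° ✓; |EM| = 24.20 ✓; |LM| = 48.92 ✓.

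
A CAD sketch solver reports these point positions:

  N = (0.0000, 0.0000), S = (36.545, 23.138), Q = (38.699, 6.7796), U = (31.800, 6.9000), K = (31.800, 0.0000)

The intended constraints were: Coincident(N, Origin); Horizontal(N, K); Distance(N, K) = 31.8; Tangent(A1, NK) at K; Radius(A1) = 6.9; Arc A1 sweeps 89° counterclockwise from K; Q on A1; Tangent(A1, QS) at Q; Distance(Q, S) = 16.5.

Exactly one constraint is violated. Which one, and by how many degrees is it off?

Tangent(A1, QS) at Q — off by 8.50°.

N = (0.00, 0.00) ✓; N.y = 0.00, K.y = 0.00 ✓; |NK| = 31.80 ✓; ∠(UK, KN) = 90.00° ✓; |UK| = 6.900 ✓; bearing(U→Q) − bearing(U→K) = 89.00° ✓; |UQ| = 6.900 ✓; ∠(UQ, QS) = 81.50° ✗; |QS| = 16.50 ✓.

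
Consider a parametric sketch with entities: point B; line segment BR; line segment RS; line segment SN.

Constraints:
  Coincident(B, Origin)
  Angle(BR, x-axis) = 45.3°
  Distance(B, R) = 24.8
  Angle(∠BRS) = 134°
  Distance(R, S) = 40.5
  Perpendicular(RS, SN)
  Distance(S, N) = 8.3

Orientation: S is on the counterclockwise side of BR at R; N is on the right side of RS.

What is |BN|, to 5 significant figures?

63.370

B is at the origin; BR runs at 45.3° with length 24.8, so R = 24.8·(cos 45.3°, sin 45.3°) = (17.444, 17.628). ∠BRS = 134.0°, so RS runs at 45.3° + (180° − 134.0°) = 91.300° from the x-axis; with |RS| = 40.5, S = R + 40.5·(cos 91.300°, sin 91.300°) = (16.525, 58.117). The perpendicularity gives SN at right angles to RS; with |SN| = 8.3 on the right of RS, N = S + 8.3·(0.99974, 0.022687) = (24.823, 58.306). Then |BN| = |N − B| = 63.370.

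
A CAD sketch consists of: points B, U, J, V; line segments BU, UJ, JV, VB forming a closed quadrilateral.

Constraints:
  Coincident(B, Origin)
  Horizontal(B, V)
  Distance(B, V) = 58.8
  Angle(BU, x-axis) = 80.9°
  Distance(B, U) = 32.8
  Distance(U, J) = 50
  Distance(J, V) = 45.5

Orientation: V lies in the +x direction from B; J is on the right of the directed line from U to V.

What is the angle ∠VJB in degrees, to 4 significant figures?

113.9°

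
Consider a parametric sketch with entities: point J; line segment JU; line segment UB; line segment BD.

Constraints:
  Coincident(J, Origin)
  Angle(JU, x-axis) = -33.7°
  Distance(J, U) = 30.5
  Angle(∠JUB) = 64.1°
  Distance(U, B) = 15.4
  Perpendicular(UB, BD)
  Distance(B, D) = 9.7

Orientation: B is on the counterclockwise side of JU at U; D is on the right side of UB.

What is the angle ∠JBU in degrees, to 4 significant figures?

85.67°

J is at the origin; JU runs at -33.7° with length 30.5, so U = 30.5·(cos -33.7°, sin -33.7°) = (25.37, -16.92). ∠JUB = 64.1°, so UB runs at -33.7° + (180° − 64.1°) = 82.20° from the x-axis; with |UB| = 15.4, B = U + 15.4·(cos 82.20°, sin 82.20°) = (27.46, -1.665). Then cos ∠JBU = BJ·BU / (|BJ||BU|), giving 85.67°.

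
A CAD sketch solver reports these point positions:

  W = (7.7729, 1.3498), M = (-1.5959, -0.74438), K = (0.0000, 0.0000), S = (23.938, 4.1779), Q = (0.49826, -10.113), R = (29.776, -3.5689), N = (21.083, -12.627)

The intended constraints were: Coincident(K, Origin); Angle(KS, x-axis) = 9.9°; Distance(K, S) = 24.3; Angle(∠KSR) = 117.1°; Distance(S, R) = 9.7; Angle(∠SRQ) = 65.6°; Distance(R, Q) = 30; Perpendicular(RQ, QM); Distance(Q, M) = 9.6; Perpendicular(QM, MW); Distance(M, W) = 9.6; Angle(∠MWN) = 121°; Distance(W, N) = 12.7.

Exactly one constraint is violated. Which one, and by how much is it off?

Distance(W, N) = 12.7 — off by 6.60.

K = (0.00, 0.00) ✓; KS at 9.900° ✓; |KS| = 24.30 ✓; ∠KSR = 117.1° ✓; |SR| = 9.700 ✓; ∠SRQ = 65.60° ✓; |RQ| = 30.00 ✓; ∠(RQ, QM) = 90.00° ✓; |QM| = 9.600 ✓; ∠(QM, MW) = 90.00° ✓; |MW| = 9.600 ✓; ∠MWN = 121.0° ✓; |WN| = 19.30 ✗.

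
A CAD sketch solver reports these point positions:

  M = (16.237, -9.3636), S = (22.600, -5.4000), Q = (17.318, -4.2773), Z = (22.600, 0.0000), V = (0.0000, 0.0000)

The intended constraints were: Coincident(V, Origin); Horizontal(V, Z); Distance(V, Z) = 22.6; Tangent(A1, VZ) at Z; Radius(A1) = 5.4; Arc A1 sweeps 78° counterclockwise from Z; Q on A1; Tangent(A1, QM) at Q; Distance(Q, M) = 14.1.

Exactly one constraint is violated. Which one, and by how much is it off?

Distance(Q, M) = 14.1 — off by 8.90.

V = (0.00, 0.00) ✓; V.y = 0.00, Z.y = 0.00 ✓; |VZ| = 22.60 ✓; ∠(SZ, ZV) = 90.00° ✓; |SZ| = 5.400 ✓; bearing(S→Q) − bearing(S→Z) = 78.00° ✓; |SQ| = 5.400 ✓; ∠(SQ, QM) = 90.00° ✓; |QM| = 5.200 ✗.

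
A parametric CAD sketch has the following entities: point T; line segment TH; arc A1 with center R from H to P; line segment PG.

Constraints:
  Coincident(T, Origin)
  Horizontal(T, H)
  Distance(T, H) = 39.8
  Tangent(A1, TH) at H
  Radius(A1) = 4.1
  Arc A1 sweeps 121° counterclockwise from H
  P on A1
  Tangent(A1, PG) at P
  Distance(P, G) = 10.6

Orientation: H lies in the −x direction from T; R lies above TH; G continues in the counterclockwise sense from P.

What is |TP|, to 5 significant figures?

36.813

A1 meets TH tangentially, so RH is at right angles to TH, so R = H + (0, 4.1) = (-39.800, 4.1000). On A1, H sits at bearing -90° from R; a 121° counterclockwise sweep puts P at bearing 31°, so P = R + 4.1·(cos 31°, sin 31°) = (-36.286, 6.2117). Then |TP| = |P − T| = 36.813.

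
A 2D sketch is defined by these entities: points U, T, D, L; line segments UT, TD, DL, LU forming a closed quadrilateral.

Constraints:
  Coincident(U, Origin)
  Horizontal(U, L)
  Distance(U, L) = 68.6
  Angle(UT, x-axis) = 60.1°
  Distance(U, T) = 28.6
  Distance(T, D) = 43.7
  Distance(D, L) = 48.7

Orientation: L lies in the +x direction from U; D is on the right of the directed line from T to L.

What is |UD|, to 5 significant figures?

29.439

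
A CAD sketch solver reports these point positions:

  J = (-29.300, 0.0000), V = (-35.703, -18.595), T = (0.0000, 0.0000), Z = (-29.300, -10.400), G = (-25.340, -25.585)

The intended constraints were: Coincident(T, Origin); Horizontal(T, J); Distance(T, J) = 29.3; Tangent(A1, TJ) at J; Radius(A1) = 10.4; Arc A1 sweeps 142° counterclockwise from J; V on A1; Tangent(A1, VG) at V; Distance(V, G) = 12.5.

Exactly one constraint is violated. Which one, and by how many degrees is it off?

Tangent(A1, VG) at V — off by 4.00°.

T = (0.00, 0.00) ✓; T.y = 0.00, J.y = 0.00 ✓; |TJ| = 29.30 ✓; ∠(ZJ, JT) = 90.00° ✓; |ZJ| = 10.40 ✓; bearing(Z→V) − bearing(Z→J) = 142.0° ✓; |ZV| = 10.40 ✓; ∠(ZV, VG) = 86.00° ✗; |VG| = 12.50 ✓.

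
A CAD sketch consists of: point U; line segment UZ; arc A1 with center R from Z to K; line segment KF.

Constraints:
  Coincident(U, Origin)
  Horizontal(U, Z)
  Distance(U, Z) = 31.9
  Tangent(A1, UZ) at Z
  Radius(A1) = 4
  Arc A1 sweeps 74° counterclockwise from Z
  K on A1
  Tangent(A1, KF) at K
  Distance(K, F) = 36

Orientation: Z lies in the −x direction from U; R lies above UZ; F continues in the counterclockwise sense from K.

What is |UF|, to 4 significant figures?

41.66

U is at the origin; UZ is horizontal with |UZ| = 31.9 and Z on the −x side, so Z = (-31.90, 0.000). A1 meets UZ tangentially, so RZ is at right angles to UZ, so R = Z + (0, 4) = (-31.90, 4.000). On A1, Z sits at bearing -90° from R; a 74° counterclockwise sweep puts K at bearing -16°, so K = R + 4.0·(cos -16°, sin -16°) = (-28.05, 2.897). Since A1 is tangent to KF there, RK ⟂ KF, so KF runs along (−sin -16°, cos -16°); with |KF| = 36.0, F = (-18.13, 37.50). Then |UF| = |F − U| = 41.66.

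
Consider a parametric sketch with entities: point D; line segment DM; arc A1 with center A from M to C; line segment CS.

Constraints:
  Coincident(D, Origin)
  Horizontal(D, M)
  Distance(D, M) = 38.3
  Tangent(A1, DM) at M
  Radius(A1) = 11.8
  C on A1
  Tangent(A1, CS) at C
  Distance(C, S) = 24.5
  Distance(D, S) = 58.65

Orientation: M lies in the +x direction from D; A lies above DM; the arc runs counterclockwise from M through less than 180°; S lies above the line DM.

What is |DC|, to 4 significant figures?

51.85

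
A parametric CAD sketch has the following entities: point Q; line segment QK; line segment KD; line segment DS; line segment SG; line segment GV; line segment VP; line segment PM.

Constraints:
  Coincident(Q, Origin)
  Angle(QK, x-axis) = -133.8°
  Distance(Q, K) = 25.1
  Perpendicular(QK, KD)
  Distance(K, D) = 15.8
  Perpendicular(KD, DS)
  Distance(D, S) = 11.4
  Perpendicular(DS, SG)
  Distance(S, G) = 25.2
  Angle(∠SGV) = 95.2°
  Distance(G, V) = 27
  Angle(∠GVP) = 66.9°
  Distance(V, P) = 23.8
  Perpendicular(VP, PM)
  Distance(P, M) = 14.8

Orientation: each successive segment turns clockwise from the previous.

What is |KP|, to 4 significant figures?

13.55

Q is at the origin; QK runs at -133.8° with length 25.1, so K = (-17.37, -18.12). The perpendicularity gives KD at right angles to QK, so KD runs at 136.2°; with |KD| = 15.8, D = (-28.78, -7.180). The perpendicularity gives DS at right angles to KD, so DS runs at 46.20°; with |DS| = 11.4, S = (-20.89, 1.048). DS ⟂ SG, so SG runs at -43.80°; with |SG| = 25.2, G = (-2.698, -16.39). ∠SGV = 95.2° gives GV at -128.6° from the x-axis; with |GV| = 27.0, V = (-19.54, -37.50). ∠GVP = 66.9° gives VP at 118.3° from the x-axis; with |VP| = 23.8, P = (-30.83, -16.54). Then |KP| = |P − K| = 13.55.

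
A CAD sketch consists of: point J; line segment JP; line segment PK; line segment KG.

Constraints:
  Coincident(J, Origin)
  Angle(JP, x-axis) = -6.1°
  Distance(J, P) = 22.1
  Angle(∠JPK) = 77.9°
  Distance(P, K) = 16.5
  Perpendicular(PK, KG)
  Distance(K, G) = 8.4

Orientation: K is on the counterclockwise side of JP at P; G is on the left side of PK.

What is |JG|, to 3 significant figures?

17.8

J is at the origin; JP runs at -6.1° with length 22.1, so P = 22.1·(cos -6.1°, sin -6.1°) = (22.0, -2.35). ∠JPK = 77.9°, so PK runs at -6.1° + (180° − 77.9°) = 96.0° from the x-axis; with |PK| = 16.5, K = P + 16.5·(cos 96.0°, sin 96.0°) = (20.3, 14.1). PK is perpendicular to KG; with |KG| = 8.4 on the left of PK, G = K + 8.4·(-0.995, -0.105) = (11.9, 13.2). Then |JG| = |G − J| = 17.8.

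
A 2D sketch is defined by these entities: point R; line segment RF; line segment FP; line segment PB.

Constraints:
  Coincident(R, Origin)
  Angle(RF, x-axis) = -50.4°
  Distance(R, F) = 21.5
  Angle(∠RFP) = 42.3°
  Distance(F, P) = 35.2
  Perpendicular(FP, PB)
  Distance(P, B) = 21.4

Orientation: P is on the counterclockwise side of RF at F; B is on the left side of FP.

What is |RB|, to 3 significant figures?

20.5

R is at the origin; RF runs at -50.4° with length 21.5, so F = 21.5·(cos -50.4°, sin -50.4°) = (13.7, -16.6). ∠RFP = 42.3°, so FP runs at -50.4° + (180° − 42.3°) = 87.3° from the x-axis; with |FP| = 35.2, P = F + 35.2·(cos 87.3°, sin 87.3°) = (15.4, 18.6). The perpendicularity gives PB at right angles to FP; with |PB| = 21.4 on the left of FP, B = P + 21.4·(-0.999, 0.0471) = (-6.01, 19.6). Then |RB| = |B − R| = 20.5.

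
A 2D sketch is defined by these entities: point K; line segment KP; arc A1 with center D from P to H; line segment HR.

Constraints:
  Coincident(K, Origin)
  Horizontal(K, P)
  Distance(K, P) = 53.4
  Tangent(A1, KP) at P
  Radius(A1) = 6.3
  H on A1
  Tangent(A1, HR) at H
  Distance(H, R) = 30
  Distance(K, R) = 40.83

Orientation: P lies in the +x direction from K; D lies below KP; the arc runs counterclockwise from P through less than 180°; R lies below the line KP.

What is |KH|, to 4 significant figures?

48.37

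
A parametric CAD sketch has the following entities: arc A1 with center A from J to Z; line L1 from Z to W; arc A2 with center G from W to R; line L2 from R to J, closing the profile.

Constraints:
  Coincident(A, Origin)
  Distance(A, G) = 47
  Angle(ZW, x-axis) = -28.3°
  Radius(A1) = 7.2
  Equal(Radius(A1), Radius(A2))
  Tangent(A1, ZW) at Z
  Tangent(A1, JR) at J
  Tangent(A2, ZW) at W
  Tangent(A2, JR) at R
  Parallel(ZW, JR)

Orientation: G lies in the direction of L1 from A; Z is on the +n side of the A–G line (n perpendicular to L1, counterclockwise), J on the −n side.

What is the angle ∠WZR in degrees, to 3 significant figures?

17.0°

Tangency of A1 to both parallel lines with radius 7.2 puts Z and J at A ± 7.2·n: Z = (3.41, 6.34), J = (-3.41, -6.34). Equal radii place W and R the same way about G: W = G + 7.2·n = (44.8, -15.9), R = G − 7.2·n = (38.0, -28.6). Then cos ∠WZR = ZW·ZR / (|ZW||ZR|), giving 17.0°.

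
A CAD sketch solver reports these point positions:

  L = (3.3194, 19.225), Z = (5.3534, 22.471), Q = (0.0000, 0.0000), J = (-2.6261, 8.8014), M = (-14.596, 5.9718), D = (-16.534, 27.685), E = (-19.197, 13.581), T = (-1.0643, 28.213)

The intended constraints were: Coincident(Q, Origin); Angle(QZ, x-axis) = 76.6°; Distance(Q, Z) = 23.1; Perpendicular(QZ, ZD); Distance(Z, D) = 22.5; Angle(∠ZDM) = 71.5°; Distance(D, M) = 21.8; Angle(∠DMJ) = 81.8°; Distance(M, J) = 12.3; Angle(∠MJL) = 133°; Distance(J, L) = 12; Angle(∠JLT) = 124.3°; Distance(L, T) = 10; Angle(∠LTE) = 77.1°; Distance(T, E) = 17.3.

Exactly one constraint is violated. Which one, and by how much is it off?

Distance(T, E) = 17.3 — off by 6.00.

Q = (0.00, 0.00) ✓; QZ at 76.60° ✓; |QZ| = 23.10 ✓; ∠(QZ, ZD) = 90.00° ✓; |ZD| = 22.50 ✓; ∠ZDM = 71.50° ✓; |DM| = 21.80 ✓; ∠DMJ = 81.80° ✓; |MJ| = 12.30 ✓; ∠MJL = 133.0° ✓; |JL| = 12.00 ✓; ∠JLT = 124.3° ✓; |LT| = 10.00 ✓; ∠LTE = 77.10° ✓; |TE| = 23.30 ✗.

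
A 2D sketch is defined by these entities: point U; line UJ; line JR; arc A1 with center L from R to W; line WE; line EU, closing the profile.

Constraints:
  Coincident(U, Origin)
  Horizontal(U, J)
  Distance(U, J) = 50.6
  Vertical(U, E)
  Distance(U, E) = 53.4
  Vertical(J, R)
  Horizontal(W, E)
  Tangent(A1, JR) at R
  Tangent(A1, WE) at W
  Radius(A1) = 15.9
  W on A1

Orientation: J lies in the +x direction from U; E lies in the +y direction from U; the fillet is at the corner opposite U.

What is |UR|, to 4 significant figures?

62.98

The virtual corner opposite U is at (50.60, 53.40). Since A1 is tangent to JR there, LR ⟂ JR and the tangent condition forces LW to be normal to WE, with radius 15.9, so the center L sits 15.9 in from both sides at L = (34.70, 37.50). That places the tangent points at R = (50.60, 37.50) on JR and W = (34.70, 53.40) on WE. Then |UR| = |R − U| = 62.98.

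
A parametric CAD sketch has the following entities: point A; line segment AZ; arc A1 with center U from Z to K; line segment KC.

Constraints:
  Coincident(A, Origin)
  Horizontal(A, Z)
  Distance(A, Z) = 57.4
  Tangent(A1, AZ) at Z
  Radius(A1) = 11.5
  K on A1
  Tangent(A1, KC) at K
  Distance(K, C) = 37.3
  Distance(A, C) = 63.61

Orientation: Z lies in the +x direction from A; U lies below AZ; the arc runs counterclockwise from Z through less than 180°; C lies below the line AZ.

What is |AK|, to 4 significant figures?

47.11

Checks: A = (0.00, 0.00) ✓; |UK| = 11.50 ✓; ∠(UK, KC) = 90.00° ✓; |KC| = 37.30 ✓; |AC| = 63.61 ✓.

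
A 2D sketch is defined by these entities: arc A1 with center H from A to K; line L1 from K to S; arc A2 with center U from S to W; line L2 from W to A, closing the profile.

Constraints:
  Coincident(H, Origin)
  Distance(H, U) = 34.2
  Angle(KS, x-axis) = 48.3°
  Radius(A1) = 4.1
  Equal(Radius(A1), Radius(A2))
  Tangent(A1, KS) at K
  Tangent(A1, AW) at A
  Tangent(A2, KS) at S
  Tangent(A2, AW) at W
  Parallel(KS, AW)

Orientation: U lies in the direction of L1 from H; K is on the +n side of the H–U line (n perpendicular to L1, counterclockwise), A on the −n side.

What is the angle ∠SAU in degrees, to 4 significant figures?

6.647°

Tangency of A1 to both parallel lines with radius 4.1 puts K and A at H ± 4.1·n: K = (-3.061, 2.727), A = (3.061, -2.727). Equal radii place S and W the same way about U: S = U + 4.1·n = (19.69, 28.26), W = U − 4.1·n = (25.81, 22.81). Then cos ∠SAU = AS·AU / (|AS||AU|), giving 6.647°.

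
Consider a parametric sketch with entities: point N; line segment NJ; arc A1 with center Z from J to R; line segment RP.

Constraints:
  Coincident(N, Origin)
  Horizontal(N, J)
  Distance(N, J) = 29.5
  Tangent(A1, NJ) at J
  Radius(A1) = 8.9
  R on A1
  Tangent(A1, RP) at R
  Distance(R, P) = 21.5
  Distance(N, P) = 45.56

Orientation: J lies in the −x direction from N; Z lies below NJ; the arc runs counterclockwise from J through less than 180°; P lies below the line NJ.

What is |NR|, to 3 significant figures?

39.7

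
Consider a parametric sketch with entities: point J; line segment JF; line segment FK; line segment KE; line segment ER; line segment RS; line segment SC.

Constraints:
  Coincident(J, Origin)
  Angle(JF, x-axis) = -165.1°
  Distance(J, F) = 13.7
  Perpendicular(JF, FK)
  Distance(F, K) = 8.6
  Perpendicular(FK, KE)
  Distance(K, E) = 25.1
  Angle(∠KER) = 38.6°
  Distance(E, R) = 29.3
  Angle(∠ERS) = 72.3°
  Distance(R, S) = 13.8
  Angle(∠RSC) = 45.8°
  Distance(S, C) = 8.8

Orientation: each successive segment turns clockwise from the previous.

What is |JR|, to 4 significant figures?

15.03

J is at the origin; JF runs at -165.1° with length 13.7, so F = (-13.24, -3.523). JF ⟂ FK, so FK runs at 104.9°; with |FK| = 8.6, K = (-15.45, 4.788). FK is perpendicular to KE, so KE runs at 14.90°; with |KE| = 25.1, E = (8.805, 11.24). ∠KER = 38.6° gives ER at -126.5° from the x-axis; with |ER| = 29.3, R = (-8.623, -12.31). Then |JR| = |R − J| = 15.03.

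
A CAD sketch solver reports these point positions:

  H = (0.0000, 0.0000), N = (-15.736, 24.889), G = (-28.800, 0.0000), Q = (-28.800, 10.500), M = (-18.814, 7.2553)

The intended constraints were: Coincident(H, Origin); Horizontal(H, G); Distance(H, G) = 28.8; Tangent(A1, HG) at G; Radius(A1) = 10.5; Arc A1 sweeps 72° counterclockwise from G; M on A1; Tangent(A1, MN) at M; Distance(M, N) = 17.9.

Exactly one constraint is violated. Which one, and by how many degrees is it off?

Tangent(A1, MN) at M — off by 8.10°.

H = (0.00, 0.00) ✓; H.y = 0.00, G.y = 0.00 ✓; |HG| = 28.80 ✓; ∠(QG, GH) = 90.00° ✓; |QG| = 10.50 ✓; bearing(Q→M) − bearing(Q→G) = 72.00° ✓; |QM| = 10.50 ✓; ∠(QM, MN) = 81.90° ✗; |MN| = 17.90 ✓.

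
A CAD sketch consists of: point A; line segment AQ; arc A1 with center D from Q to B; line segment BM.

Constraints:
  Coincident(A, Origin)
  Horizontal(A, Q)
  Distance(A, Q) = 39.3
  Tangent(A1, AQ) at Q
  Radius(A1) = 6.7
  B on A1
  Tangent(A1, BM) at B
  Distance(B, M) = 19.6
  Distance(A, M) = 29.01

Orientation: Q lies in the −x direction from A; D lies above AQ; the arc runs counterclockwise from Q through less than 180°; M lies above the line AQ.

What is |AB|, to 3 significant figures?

34.0

A is at the origin; AQ is horizontal with |AQ| = 39.3 and Q on the −x side, so Q = (-39.3, 0.00). A1 meets AQ tangentially, so DQ is at right angles to AQ, so D = Q + (0, 6.7) = (-39.3, 6.70). Since DB ⟂ BM (tangency), |DM| = √(6.7² + 19.6²) = 20.7 regardless of where B sits on A1. So M lies on both circle(A, 29.01) and circle(D, 20.7); the above-AQ intersection is M = (-22.3, 18.5). B is the foot of the tangent from M: B = (-33.9, 2.74).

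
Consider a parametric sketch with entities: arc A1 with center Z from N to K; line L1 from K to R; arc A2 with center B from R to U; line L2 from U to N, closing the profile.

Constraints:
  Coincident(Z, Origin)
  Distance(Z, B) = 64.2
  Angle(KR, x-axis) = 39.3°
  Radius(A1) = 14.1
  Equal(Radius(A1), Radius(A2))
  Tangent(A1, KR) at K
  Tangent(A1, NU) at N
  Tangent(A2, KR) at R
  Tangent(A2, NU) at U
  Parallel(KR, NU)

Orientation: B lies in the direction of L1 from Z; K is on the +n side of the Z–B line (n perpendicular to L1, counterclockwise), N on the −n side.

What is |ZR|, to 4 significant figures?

65.73

The slot axis is L1's direction at 39.3°, so u = (cos 39.3°, sin 39.3°) = (0.7738, 0.6334) and n = (−sin 39.3°, cos 39.3°) = (-0.6334, 0.7738). Z is at the origin and B lies 64.2 along u from Z, so B = 64.2·u = (49.68, 40.66). Tangency of A1 to both parallel lines with radius 14.1 puts K and N at Z ± 14.1·n: K = (-8.931, 10.91), N = (8.931, -10.91). Equal radii place R and U the same way about B: R = B + 14.1·n = (40.75, 51.57), U = B − 14.1·n = (58.61, 29.75). Then |ZR| = |R − Z| = 65.73.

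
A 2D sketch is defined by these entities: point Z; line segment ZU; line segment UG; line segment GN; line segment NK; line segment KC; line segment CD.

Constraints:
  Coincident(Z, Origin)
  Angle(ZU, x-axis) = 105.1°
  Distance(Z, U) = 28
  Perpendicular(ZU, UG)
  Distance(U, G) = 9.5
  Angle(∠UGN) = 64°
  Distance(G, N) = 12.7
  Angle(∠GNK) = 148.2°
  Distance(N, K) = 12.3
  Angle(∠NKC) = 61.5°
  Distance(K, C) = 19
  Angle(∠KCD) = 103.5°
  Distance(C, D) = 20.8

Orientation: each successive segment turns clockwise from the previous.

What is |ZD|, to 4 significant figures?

37.19

Z is at the origin; ZU runs at 105.1° with length 28.0, so U = (-7.294, 27.03). ZU ⟂ UG, so UG runs at 15.10°; with |UG| = 9.5, G = (1.878, 29.51). ∠UGN = 64.0° gives GN at -100.9° from the x-axis; with |GN| = 12.7, N = (-0.5236, 17.04). ∠GNK = 148.2° gives NK at -132.7° from the x-axis; with |NK| = 12.3, K = (-8.865, 7.998). ∠NKC = 61.5° gives KC at 108.8° from the x-axis; with |KC| = 19.0, C = (-14.99, 25.98). ∠KCD = 103.5° gives CD at 32.30° from the x-axis; with |CD| = 20.8, D = (2.593, 37.10). Then |ZD| = |D − Z| = 37.19.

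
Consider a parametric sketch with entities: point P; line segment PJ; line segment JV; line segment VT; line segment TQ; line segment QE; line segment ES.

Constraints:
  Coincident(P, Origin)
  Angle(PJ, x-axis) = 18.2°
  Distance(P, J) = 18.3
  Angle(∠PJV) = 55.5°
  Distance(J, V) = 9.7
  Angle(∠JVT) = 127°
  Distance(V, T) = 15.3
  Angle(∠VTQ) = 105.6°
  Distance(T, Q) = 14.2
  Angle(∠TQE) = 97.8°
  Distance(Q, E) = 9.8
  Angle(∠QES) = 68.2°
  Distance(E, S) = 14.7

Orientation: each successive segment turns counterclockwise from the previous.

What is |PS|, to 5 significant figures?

6.2936

∠TQE = 97.8° gives QE at -7.7000° from the x-axis; with |QE| = 9.8, E = (4.6756, -8.0594). ∠QES = 68.2° gives ES at 104.10° from the x-axis; with |ES| = 14.7, S = (1.0945, 6.1977). Then |PS| = |S − P| = 6.2936.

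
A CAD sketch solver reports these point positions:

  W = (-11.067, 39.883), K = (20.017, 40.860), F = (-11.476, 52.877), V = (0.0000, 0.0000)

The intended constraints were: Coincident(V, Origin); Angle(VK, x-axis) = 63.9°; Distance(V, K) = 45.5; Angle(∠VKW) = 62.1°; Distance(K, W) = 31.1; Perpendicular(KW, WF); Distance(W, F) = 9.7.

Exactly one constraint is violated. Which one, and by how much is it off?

Distance(W, F) = 9.7 — off by 3.30.

V = (0.00, 0.00) ✓; VK at 63.90° ✓; |VK| = 45.50 ✓; ∠VKW = 62.10° ✓; |KW| = 31.10 ✓; ∠(KW, WF) = 90.00° ✓; |WF| = 13.00 ✗.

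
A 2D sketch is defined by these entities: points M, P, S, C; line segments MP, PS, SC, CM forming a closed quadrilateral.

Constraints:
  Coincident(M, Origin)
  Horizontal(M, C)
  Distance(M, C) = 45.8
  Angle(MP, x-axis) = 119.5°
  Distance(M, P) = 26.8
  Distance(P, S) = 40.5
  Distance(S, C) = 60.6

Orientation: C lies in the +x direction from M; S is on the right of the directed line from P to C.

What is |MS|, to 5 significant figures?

21.128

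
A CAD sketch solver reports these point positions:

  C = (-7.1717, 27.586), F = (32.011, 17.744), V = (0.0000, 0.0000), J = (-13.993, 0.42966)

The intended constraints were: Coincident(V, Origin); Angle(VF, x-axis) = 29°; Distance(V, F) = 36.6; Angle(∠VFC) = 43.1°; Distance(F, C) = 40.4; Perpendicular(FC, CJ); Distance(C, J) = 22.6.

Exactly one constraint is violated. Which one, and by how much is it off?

Distance(C, J) = 22.6 — off by 5.40.

V = (0.00, 0.00) ✓; VF at 29.00° ✓; |VF| = 36.60 ✓; ∠VFC = 43.10° ✓; |FC| = 40.40 ✓; ∠(FC, CJ) = 90.00° ✓; |CJ| = 28.00 ✗.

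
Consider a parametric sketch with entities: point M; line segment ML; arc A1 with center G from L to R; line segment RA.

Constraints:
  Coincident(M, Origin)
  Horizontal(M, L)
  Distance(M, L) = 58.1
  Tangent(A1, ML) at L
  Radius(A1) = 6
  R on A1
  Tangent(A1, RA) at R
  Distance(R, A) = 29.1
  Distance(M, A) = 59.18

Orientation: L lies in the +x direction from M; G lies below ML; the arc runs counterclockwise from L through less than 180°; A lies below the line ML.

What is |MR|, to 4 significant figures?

52.41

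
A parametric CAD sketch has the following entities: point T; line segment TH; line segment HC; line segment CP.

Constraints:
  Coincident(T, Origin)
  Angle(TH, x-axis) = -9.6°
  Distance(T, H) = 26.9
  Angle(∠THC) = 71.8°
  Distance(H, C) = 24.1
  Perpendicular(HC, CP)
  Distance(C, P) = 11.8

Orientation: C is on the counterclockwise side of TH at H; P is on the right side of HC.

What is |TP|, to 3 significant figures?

40.5

T is at the origin; TH runs at -9.6° with length 26.9, so H = 26.9·(cos -9.6°, sin -9.6°) = (26.5, -4.49). ∠THC = 71.8°, so HC runs at -9.6° + (180° − 71.8°) = 98.6° from the x-axis; with |HC| = 24.1, C = H + 24.1·(cos 98.6°, sin 98.6°) = (22.9, 19.3). HC is perpendicular to CP; with |CP| = 11.8 on the right of HC, P = C + 11.8·(0.989, 0.150) = (34.6, 21.1). Then |TP| = |P − T| = 40.5.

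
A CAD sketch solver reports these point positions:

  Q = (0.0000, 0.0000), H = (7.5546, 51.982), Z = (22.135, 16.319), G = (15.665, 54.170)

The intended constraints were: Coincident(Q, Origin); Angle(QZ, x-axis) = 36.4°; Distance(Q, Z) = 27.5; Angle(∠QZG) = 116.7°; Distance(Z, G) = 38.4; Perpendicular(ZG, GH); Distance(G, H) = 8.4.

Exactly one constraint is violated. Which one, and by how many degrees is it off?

Perpendicular(ZG, GH) — off by 5.40°.

Q = (0.00, 0.00) ✓; QZ at 36.40° ✓; |QZ| = 27.50 ✓; ∠QZG = 116.7° ✓; |ZG| = 38.40 ✓; ∠(ZG, GH) = 95.40° ✗; |GH| = 8.400 ✓.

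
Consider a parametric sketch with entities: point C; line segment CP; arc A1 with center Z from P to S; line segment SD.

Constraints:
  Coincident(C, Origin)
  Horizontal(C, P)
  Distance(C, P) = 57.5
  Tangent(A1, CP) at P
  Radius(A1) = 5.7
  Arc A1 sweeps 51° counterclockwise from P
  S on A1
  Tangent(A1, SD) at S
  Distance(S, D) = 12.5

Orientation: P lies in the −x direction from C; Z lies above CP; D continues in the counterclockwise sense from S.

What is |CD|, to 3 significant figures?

46.7

C is at the origin; CP is horizontal with |CP| = 57.5 and P on the −x side, so P = (-57.5, 0.00). The tangent condition forces ZP to be normal to CP, so Z = P + (0, 5.7) = (-57.5, 5.70). On A1, P sits at bearing -90° from Z; a 51° counterclockwise sweep puts S at bearing -39°, so S = Z + 5.7·(cos -39°, sin -39°) = (-53.1, 2.11). The tangent condition forces ZS to be normal to SD, so SD runs along (−sin -39°, cos -39°); with |SD| = 12.5, D = (-45.2, 11.8). Then |CD| = |D − C| = 46.7.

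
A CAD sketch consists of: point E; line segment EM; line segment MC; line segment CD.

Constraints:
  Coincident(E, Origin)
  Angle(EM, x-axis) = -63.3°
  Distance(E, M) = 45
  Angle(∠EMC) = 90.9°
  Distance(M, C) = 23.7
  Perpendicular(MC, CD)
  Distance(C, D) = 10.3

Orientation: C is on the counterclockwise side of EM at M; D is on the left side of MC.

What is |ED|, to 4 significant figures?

42.42

E is at the origin; EM runs at -63.3° with length 45.0, so M = 45.0·(cos -63.3°, sin -63.3°) = (20.22, -40.20). ∠EMC = 90.9°, so MC runs at -63.3° + (180° − 90.9°) = 25.80° from the x-axis; with |MC| = 23.7, C = M + 23.7·(cos 25.80°, sin 25.80°) = (41.56, -29.89). MC ⟂ CD; with |CD| = 10.3 on the left of MC, D = C + 10.3·(-0.4352, 0.9003) = (37.07, -20.61). Then |ED| = |D − E| = 42.42.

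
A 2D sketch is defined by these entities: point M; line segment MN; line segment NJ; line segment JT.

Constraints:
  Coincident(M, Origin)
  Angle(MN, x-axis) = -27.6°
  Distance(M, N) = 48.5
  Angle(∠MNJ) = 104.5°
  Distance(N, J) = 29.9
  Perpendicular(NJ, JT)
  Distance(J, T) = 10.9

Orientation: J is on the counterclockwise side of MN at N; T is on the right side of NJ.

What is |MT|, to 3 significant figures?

71.5

∠MNJ = 104.5°, so NJ runs at -27.6° + (180° − 104.5°) = 47.9° from the x-axis; with |NJ| = 29.9, J = N + 29.9·(cos 47.9°, sin 47.9°) = (63.0, -0.285). The perpendicularity gives JT at right angles to NJ; with |JT| = 10.9 on the right of NJ, T = J + 10.9·(0.742, -0.670) = (71.1, -7.59). Then |MT| = |T − M| = 71.5.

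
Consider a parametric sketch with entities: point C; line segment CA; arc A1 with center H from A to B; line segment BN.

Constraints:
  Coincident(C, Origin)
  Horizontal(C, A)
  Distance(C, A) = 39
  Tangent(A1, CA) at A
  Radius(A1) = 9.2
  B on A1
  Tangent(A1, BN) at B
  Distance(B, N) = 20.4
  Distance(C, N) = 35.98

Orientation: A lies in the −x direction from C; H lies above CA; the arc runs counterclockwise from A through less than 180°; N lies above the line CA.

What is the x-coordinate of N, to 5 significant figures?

-24.559

Checks: |HB| = 9.200 ✓; ∠(HB, BN) = 90.00° ✓; |BN| = 20.40 ✓; |CN| = 35.98 ✓.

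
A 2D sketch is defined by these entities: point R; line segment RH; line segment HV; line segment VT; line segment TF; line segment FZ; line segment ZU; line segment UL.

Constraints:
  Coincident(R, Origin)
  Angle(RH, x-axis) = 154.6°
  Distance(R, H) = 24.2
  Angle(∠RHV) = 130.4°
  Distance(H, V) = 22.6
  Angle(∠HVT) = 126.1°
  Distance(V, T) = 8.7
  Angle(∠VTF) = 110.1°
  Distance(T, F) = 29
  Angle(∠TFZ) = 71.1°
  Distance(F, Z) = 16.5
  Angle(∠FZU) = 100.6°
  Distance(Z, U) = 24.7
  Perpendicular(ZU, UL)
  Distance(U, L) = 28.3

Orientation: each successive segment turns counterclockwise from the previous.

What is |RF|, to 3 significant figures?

30.1

∠HVT = 126.1° gives VT at -102° from the x-axis; with |VT| = 8.7, T = (-44.3, -7.40). ∠VTF = 110.1° gives TF at -32.0° from the x-axis; with |TF| = 29.0, F = (-19.7, -22.8). Then |RF| = |F − R| = 30.1.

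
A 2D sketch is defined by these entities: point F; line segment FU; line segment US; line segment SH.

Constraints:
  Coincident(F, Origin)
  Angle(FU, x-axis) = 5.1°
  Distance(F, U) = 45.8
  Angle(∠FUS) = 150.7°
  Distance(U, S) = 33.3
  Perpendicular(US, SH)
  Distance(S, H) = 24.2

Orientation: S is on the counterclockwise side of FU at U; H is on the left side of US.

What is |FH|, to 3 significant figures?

73.3

∠FUS = 150.7°, so US runs at 5.1° + (180° − 150.7°) = 34.4° from the x-axis; with |US| = 33.3, S = U + 33.3·(cos 34.4°, sin 34.4°) = (73.1, 22.9). US ⟂ SH; with |SH| = 24.2 on the left of US, H = S + 24.2·(-0.565, 0.825) = (59.4, 42.9). Then |FH| = |H − F| = 73.3.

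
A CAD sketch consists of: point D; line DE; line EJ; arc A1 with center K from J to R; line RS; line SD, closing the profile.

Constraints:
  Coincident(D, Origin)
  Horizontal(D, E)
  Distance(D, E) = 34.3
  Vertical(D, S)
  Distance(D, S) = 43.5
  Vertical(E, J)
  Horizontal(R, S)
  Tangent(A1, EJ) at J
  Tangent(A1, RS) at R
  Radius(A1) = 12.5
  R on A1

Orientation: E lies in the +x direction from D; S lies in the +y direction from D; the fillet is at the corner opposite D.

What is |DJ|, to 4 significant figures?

46.23

The virtual corner opposite D is at (34.30, 43.50). Since A1 is tangent to EJ there, KJ ⟂ EJ and the tangent condition forces KR to be normal to RS, with radius 12.5, so the center K sits 12.5 in from both sides at K = (21.80, 31.00). That places the tangent points at J = (34.30, 31.00) on EJ and R = (21.80, 43.50) on RS. Then |DJ| = |J − D| = 46.23.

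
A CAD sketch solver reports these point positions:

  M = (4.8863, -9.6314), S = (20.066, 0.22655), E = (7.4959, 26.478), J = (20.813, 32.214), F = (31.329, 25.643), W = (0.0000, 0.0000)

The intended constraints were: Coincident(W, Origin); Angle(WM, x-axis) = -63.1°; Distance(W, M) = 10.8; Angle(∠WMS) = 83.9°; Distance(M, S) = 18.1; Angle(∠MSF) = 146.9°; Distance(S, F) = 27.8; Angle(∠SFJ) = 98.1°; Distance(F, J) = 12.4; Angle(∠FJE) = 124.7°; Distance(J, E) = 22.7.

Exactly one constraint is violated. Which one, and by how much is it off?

Distance(J, E) = 22.7 — off by 8.20.

W = (0.00, 0.00) ✓; WM at -63.10° ✓; |WM| = 10.80 ✓; ∠WMS = 83.90° ✓; |MS| = 18.10 ✓; ∠MSF = 146.9° ✓; |SF| = 27.80 ✓; ∠SFJ = 98.10° ✓; |FJ| = 12.40 ✓; ∠FJE = 124.7° ✓; |JE| = 14.50 ✗.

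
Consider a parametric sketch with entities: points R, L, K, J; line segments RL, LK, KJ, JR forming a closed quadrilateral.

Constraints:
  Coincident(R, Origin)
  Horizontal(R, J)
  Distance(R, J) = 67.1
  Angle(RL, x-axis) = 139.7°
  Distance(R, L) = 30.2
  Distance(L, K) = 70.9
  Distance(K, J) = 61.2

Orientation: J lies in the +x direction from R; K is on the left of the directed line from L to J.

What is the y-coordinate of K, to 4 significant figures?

54.25

R is at the origin; RJ is horizontal with |RJ| = 67.1 and J in +x, so J = (67.1, 0). RL runs at 139.7° with |RL| = 30.2, so L = (-23.03, 19.53). K is determined by |LK| = 70.9 and |KJ| = 61.2 together: it lies at the intersection of circle(L, 70.9) and circle(J, 61.2). With |LJ| = 92.22, the foot of the radical line on LJ is 53.06 from L and the perpendicular offset is √(70.9² − 53.06²) = 47.03. Taking the left-of-LJ solution: K = (38.78, 54.25).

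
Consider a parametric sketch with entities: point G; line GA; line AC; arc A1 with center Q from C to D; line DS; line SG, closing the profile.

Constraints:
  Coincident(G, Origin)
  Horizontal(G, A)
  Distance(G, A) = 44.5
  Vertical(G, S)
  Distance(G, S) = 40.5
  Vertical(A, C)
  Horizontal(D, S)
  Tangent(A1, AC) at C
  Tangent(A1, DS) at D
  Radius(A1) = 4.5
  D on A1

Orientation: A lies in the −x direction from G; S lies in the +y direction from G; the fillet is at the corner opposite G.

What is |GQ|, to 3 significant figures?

53.8

G is at the origin; GA is horizontal with |GA| = 44.5 and A on the −x side, so A = (-44.5, 0.00). G and S share the same x with |GS| = 40.5 and S on the +y side, so S = (0.00, 40.5). The virtual corner opposite G is at (-44.5, 40.5). The tangent condition forces QC to be normal to AC and tangency of A1 to DS means the radius QD is perpendicular to DS, with radius 4.5, so the center Q sits 4.5 in from both sides at Q = (-40.0, 36.0). Then |GQ| = |Q − G| = 53.8.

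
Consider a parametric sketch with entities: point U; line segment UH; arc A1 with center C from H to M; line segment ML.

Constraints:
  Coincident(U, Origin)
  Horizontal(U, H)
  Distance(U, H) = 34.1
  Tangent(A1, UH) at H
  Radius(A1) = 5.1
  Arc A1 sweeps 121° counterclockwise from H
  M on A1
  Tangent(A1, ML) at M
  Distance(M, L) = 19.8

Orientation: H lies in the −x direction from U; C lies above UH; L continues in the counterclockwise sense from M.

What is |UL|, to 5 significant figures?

46.948

U is at the origin; U and H share the same y with |UH| = 34.1 and H on the −x side, so H = (-34.100, 0.0000). Since A1 is tangent to UH there, CH ⟂ UH, so C = H + (0, 5.1) = (-34.100, 5.1000). On A1, H sits at bearing -90° from C; a 121° counterclockwise sweep puts M at bearing 31°, so M = C + 5.1·(cos 31°, sin 31°) = (-29.728, 7.7267). Since A1 is tangent to ML there, CM ⟂ ML, so ML runs along (−sin 31°, cos 31°); with |ML| = 19.8, L = (-39.926, 24.699). Then |UL| = |L − U| = 46.948.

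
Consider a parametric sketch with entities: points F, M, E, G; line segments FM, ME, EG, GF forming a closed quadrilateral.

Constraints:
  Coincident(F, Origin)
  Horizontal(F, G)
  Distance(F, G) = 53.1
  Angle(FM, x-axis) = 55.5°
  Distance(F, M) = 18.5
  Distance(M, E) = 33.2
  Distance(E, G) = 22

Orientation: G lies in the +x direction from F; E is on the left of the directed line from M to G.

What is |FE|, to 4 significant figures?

47.65

Checks: |ME| = 33.20 ✓; |EG| = 22.00 ✓.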